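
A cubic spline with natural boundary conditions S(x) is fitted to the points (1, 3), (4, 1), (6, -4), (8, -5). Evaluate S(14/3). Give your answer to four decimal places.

Let M_i = S''(x_i). Step sizes h_i = 3, 2, 2; slopes of the chords Δ_i = (y_(i+1) - y_i)/h_i = -2/3, -5/2, -1/2.
  3·M_0 + 10·M_1 + 2·M_2 = 6(Δ_1 - Δ_0) = -11
  2·M_1 + 8·M_2 + 2·M_3 = 6(Δ_2 - Δ_1) = 12
Natural end conditions: M_0 = M_3 = 0.
Hence M_0 = 0, M_1 = -28/19, M_2 = 71/38, M_3 = 0.
On [4, 6], S(x) = 1 - 122/57·(x - 4) - 14/19·(x - 4)² + 127/456·(x - 4)³.
With (x - 4) = 2/3: S(14/3) = -1034/1539.

-0.6719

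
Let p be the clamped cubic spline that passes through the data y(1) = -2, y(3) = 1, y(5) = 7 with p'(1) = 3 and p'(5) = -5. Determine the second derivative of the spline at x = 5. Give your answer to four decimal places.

-15.1250

Write M_i for p''(x_i). With h_i = 2, 2 and divided differences Δ_i = 3/2, 3, the continuity of p' gives the tridiagonal system
  2·M_0 + 8·M_1 + 2·M_2 = 6(Δ_1 - Δ_0) = 9
Clamped end conditions give two more equations: 2h_0·M_0 + h_0·M_1 = 6(Δ_0 - p'(1)) = -9 and h_1·M_1 + 2h_1·M_2 = 6(p'(5) - Δ_1) = -48.
Solving the tridiagonal system: M_0 = -43/8, M_1 = 25/4, M_2 = -121/8.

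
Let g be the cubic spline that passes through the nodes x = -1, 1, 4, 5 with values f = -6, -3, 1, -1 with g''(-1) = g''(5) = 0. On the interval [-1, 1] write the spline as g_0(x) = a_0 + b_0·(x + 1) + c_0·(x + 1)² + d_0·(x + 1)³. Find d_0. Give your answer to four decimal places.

Put m_i = g'' at the i-th knot. Here h = (2, 3, 1) and Δ = (3/2, 4/3, -2), so the interior equations h_(i-1)·m_(i-1) + 2(h_(i-1)+h_i)·m_i + h_i·m_(i+1) = 6(Δ_i − Δ_(i-1)) read
  2·m_0 + 10·m_1 + 3·m_2 = 6(Δ_1 - Δ_0) = -1
  3·m_1 + 8·m_2 + 1·m_3 = 6(Δ_2 - Δ_1) = -20
Natural end conditions: m_0 = m_3 = 0.
Hence m_0 = 0, m_1 = 52/71, m_2 = -197/71, m_3 = 0.
On [-1, 1], with g_0(x) = a_0 + b_0·(x + 1) + c_0·(x + 1)² + d_0·(x + 1)³: c_0 = m_0/2 = 0, d_0 = (m_1 - m_0)/(6h_0) = 13/213, b_0 = Δ_0 - h_0(2m_0 + m_1)/6 = 535/426.

0.0610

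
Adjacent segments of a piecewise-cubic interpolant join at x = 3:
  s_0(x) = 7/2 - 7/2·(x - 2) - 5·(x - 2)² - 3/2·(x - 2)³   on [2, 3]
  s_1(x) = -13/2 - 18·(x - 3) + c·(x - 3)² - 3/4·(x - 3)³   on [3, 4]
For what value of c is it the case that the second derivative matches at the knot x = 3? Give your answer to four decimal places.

-9.5000

s_0''(x) = -10 - 9·(x - 2), so s_0''(3) = -19. On the right, s_1''(3) = 2c, so c = -19/2.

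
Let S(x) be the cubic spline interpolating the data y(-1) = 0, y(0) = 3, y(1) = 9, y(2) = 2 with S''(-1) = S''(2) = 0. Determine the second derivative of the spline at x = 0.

Put m_i = S'' at the i-th knot. Here h = (1, 1, 1) and Δ = (3, 6, -7), so the interior equations h_(i-1)·m_(i-1) + 2(h_(i-1)+h_i)·m_i + h_i·m_(i+1) = 6(Δ_i − Δ_(i-1)) read
  1·m_0 + 4·m_1 + 1·m_2 = 6(Δ_1 - Δ_0) = 18
  1·m_1 + 4·m_2 + 1·m_3 = 6(Δ_2 - Δ_1) = -78
Natural end conditions: m_0 = m_3 = 0.
Hence m_0 = 0, m_1 = 10, m_2 = -22, m_3 = 0.

10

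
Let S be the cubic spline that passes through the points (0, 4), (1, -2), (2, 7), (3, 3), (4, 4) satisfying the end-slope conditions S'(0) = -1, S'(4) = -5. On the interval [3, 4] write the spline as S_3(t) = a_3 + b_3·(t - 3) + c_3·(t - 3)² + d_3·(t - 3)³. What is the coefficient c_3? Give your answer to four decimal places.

11.9286

With M_i denoting the second derivative at x_i, h_i = 1, 1, 1, 1, and Δ_i = (y_(i+1) − y_i)/h_i = -6, 9, -4, 1:
  1·M_0 + 4·M_1 + 1·M_2 = 6(Δ_1 - Δ_0) = 90
  1·M_1 + 4·M_2 + 1·M_3 = 6(Δ_2 - Δ_1) = -78
  1·M_2 + 4·M_3 + 1·M_4 = 6(Δ_3 - Δ_2) = 30
Clamped end conditions give two more equations: 2h_0·M_0 + h_0·M_1 = 6(Δ_0 - S'(0)) = -30 and h_3·M_3 + 2h_3·M_4 = 6(S'(4) - Δ_3) = -36.
Hence M_0 = -491/14, M_1 = 281/7, M_2 = -71/2, M_3 = 167/7, M_4 = -419/14.
On [3, 4], with S_3(t) = a_3 + b_3·(t - 3) + c_3·(t - 3)² + d_3·(t - 3)³: c_3 = M_3/2 = 167/14, d_3 = (M_4 - M_3)/(6h_3) = -251/28, b_3 = Δ_3 - h_3(2M_3 + M_4)/6 = -55/28.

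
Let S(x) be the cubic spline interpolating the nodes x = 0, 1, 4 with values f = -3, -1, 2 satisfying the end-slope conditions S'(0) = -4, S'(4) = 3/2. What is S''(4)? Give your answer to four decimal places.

With M_i denoting the second derivative at x_i, h_i = 1, 3, and Δ_i = (y_(i+1) − y_i)/h_i = 2, 1:
  1·M_0 + 8·M_1 + 3·M_2 = 6(Δ_1 - Δ_0) = -6
Clamped end conditions give two more equations: 2h_0·M_0 + h_0·M_1 = 6(Δ_0 - S'(0)) = 36 and h_1·M_1 + 2h_1·M_2 = 6(S'(4) - Δ_1) = 3.
Hence M_0 = 161/8, M_1 = -17/4, M_2 = 21/8.

2.6250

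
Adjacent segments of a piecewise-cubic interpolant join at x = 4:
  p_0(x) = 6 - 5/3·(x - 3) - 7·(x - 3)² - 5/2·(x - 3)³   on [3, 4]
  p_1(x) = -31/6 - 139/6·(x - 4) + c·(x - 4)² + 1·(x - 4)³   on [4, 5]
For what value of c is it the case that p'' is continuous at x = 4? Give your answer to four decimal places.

-14.5000

p_0''(x) = -14 - 15·(x - 3), so p_0''(4) = -29. On the right, p_1''(4) = 2c, so c = -29/2.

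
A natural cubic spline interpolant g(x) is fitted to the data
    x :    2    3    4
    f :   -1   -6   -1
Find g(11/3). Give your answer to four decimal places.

Put m_i = g'' at the i-th knot. Here h = (1, 1) and Δ = (-5, 5), so the interior equations h_(i-1)·m_(i-1) + 2(h_(i-1)+h_i)·m_i + h_i·m_(i+1) = 6(Δ_i − Δ_(i-1)) read
  1·m_0 + 4·m_1 + 1·m_2 = 6(Δ_1 - Δ_0) = 60
Natural end conditions: m_0 = m_2 = 0.
Solving: m_0 = 0, m_1 = 15, m_2 = 0.
On [3, 4], g(x) = -6 + 0·(x - 3) + 15/2·(x - 3)² - 5/2·(x - 3)³.
With (x - 3) = 2/3: g(11/3) = -92/27.

-3.4074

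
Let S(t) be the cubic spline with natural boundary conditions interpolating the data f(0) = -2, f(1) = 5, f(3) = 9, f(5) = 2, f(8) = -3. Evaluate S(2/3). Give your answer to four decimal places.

2.9005

Put σ_i = S'' at the i-th knot. Here h = (1, 2, 2, 3) and Δ = (7, 2, -7/2, -5/3), so the interior equations h_(i-1)·σ_(i-1) + 2(h_(i-1)+h_i)·σ_i + h_i·σ_(i+1) = 6(Δ_i − Δ_(i-1)) read
  1·σ_0 + 6·σ_1 + 2·σ_2 = 6(Δ_1 - Δ_0) = -30
  2·σ_1 + 8·σ_2 + 2·σ_3 = 6(Δ_2 - Δ_1) = -33
  2·σ_2 + 10·σ_3 + 3·σ_4 = 6(Δ_3 - Δ_2) = 11
Natural end conditions: σ_0 = σ_4 = 0.
Forward elimination and back-substitution give σ_0 = 0, σ_1 = -197/52, σ_2 = -189/52, σ_3 = 95/52, σ_4 = 0.
On [0, 1], S(t) = -2 + 2381/312·t + 0·t² - 197/312·t³.
With t = 2/3: S(2/3) = 12217/4212.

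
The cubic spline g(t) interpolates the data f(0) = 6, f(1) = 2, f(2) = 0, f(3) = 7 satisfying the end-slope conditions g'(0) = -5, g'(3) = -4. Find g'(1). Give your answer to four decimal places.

With m_i denoting the second derivative at x_i, h_i = 1, 1, 1, and Δ_i = (y_(i+1) − y_i)/h_i = -4, -2, 7:
  1·m_0 + 4·m_1 + 1·m_2 = 6(Δ_1 - Δ_0) = 12
  1·m_1 + 4·m_2 + 1·m_3 = 6(Δ_2 - Δ_1) = 54
Clamped end conditions give two more equations: 2h_0·m_0 + h_0·m_1 = 6(Δ_0 - g'(0)) = 6 and h_2·m_2 + 2h_2·m_3 = 6(g'(3) - Δ_2) = -66.
Forward elimination and back-substitution give m_0 = 82/15, m_1 = -74/15, m_2 = 394/15, m_3 = -692/15.
On [1, 2], g'(t) = b_1 + 2c_1·(t - 1) + 3d_1·(t - 1)² with b_1 = Δ_1 - h_1(2m_1 + m_2)/6 = -71/15, c_1 = m_1/2 = -37/15, d_1 = (m_2 - m_1)/(6h_1) = 26/5. So g'(1) = -71/15.

-4.7333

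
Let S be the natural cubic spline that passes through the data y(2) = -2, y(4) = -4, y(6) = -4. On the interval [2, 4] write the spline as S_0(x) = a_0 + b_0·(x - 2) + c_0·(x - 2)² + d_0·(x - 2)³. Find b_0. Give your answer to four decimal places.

-1.2500

Write M_i for S''(x_i). With h_i = 2, 2 and divided differences Δ_i = -1, 0, the continuity of S' gives the tridiagonal system
  2·M_0 + 8·M_1 + 2·M_2 = 6(Δ_1 - Δ_0) = 6
Natural end conditions: M_0 = M_2 = 0.
Solving the tridiagonal system: M_0 = 0, M_1 = 3/4, M_2 = 0.
On [2, 4], with S_0(x) = a_0 + b_0·(x - 2) + c_0·(x - 2)² + d_0·(x - 2)³: c_0 = M_0/2 = 0, d_0 = (M_1 - M_0)/(6h_0) = 1/16, b_0 = Δ_0 - h_0(2M_0 + M_1)/6 = -5/4.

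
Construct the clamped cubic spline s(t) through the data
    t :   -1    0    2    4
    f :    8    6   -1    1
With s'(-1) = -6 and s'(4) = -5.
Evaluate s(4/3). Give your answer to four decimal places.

Put σ_i = s'' at the i-th knot. Here h = (1, 2, 2) and Δ = (-2, -7/2, 1), so the interior equations h_(i-1)·σ_(i-1) + 2(h_(i-1)+h_i)·σ_i + h_i·σ_(i+1) = 6(Δ_i − Δ_(i-1)) read
  1·σ_0 + 6·σ_1 + 2·σ_2 = 6(Δ_1 - Δ_0) = -9
  2·σ_1 + 8·σ_2 + 2·σ_3 = 6(Δ_2 - Δ_1) = 27
Clamped end conditions give two more equations: 2h_0·σ_0 + h_0·σ_1 = 6(Δ_0 - s'(-1)) = 24 and h_2·σ_2 + 2h_2·σ_3 = 6(s'(4) - Δ_2) = -36.
Solving: σ_0 = 355/23, σ_1 = -158/23, σ_2 = 193/23, σ_3 = -607/46.
On [0, 2], s(t) = 6 - 79/46·t - 79/23·t² + 117/92·t³.
With t = 4/3: s(4/3) = 128/207.

0.6184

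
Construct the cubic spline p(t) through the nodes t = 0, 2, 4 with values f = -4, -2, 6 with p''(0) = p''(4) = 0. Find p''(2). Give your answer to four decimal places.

2.2500

With M_i denoting the second derivative at x_i, h_i = 2, 2, and Δ_i = (y_(i+1) − y_i)/h_i = 1, 4:
  2·M_0 + 8·M_1 + 2·M_2 = 6(Δ_1 - Δ_0) = 18
Natural end conditions: M_0 = M_2 = 0.
Forward elimination and back-substitution give M_0 = 0, M_1 = 9/4, M_2 = 0.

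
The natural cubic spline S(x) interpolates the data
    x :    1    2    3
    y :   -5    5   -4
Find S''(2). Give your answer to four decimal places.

-28.5000

Write M_i for S''(x_i). With h_i = 1, 1 and divided differences Δ_i = 10, -9, the continuity of S' gives the tridiagonal system
  1·M_0 + 4·M_1 + 1·M_2 = 6(Δ_1 - Δ_0) = -114
Natural end conditions: M_0 = M_2 = 0.
Hence M_0 = 0, M_1 = -57/2, M_2 = 0.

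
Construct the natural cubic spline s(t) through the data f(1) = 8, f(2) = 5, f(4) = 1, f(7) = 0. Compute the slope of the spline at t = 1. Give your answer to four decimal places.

Let m_i = s''(x_i). Step sizes h_i = 1, 2, 3; slopes of the chords Δ_i = (y_(i+1) - y_i)/h_i = -3, -2, -1/3.
  1·m_0 + 6·m_1 + 2·m_2 = 6(Δ_1 - Δ_0) = 6
  2·m_1 + 10·m_2 + 3·m_3 = 6(Δ_2 - Δ_1) = 10
Natural end conditions: m_0 = m_3 = 0.
Hence m_0 = 0, m_1 = 5/7, m_2 = 6/7, m_3 = 0.
On [1, 2], s'(t) = b_0 + 2c_0·(t - 1) + 3d_0·(t - 1)² with b_0 = Δ_0 - h_0(2m_0 + m_1)/6 = -131/42, c_0 = m_0/2 = 0, d_0 = (m_1 - m_0)/(6h_0) = 5/42. So s'(1) = -131/42.

-3.1190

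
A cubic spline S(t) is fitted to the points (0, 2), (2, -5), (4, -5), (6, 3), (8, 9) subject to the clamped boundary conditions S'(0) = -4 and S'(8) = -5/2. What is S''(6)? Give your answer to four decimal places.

With m_i denoting the second derivative at x_i, h_i = 2, 2, 2, 2, and Δ_i = (y_(i+1) − y_i)/h_i = -7/2, 0, 4, 3:
  2·m_0 + 8·m_1 + 2·m_2 = 6(Δ_1 - Δ_0) = 21
  2·m_1 + 8·m_2 + 2·m_3 = 6(Δ_2 - Δ_1) = 24
  2·m_2 + 8·m_3 + 2·m_4 = 6(Δ_3 - Δ_2) = -6
Clamped end conditions give two more equations: 2h_0·m_0 + h_0·m_1 = 6(Δ_0 - S'(0)) = 3 and h_3·m_3 + 2h_3·m_4 = 6(S'(8) - Δ_3) = -33.
Solving the tridiagonal system: m_0 = -9/28, m_1 = 15/7, m_2 = 9/4, m_3 = 6/7, m_4 = -243/28.

0.8571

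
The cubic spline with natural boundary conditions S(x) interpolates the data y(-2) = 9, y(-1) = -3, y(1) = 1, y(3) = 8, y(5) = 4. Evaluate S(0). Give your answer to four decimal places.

-4.2378

With M_i denoting the second derivative at x_i, h_i = 1, 2, 2, 2, and Δ_i = (y_(i+1) − y_i)/h_i = -12, 2, 7/2, -2:
  1·M_0 + 6·M_1 + 2·M_2 = 6(Δ_1 - Δ_0) = 84
  2·M_1 + 8·M_2 + 2·M_3 = 6(Δ_2 - Δ_1) = 9
  2·M_2 + 8·M_3 + 2·M_4 = 6(Δ_3 - Δ_2) = -33
Natural end conditions: M_0 = M_4 = 0.
Forward elimination and back-substitution give M_0 = 0, M_1 = 1191/82, M_2 = -129/82, M_3 = -153/41, M_4 = 0.
On [-1, 1], S(x) = -3 - 587/82·(x + 1) + 1191/164·(x + 1)² - 55/41·(x + 1)³.
With (x + 1) = 1: S(0) = -695/164.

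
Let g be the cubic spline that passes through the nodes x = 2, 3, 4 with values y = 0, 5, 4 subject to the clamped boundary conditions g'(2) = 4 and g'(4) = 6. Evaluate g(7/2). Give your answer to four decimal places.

Let M_i = g''(x_i). Step sizes h_i = 1, 1; slopes of the chords Δ_i = (y_(i+1) - y_i)/h_i = 5, -1.
  1·M_0 + 4·M_1 + 1·M_2 = 6(Δ_1 - Δ_0) = -36
Clamped end conditions give two more equations: 2h_0·M_0 + h_0·M_1 = 6(Δ_0 - g'(2)) = 6 and h_1·M_1 + 2h_1·M_2 = 6(g'(4) - Δ_1) = 42.
Solving the tridiagonal system: M_0 = 13, M_1 = -20, M_2 = 31.
On [3, 4], g(x) = 5 + 1/2·(x - 3) - 10·(x - 3)² + 17/2·(x - 3)³.
With (x - 3) = 1/2: g(7/2) = 61/16.

3.8125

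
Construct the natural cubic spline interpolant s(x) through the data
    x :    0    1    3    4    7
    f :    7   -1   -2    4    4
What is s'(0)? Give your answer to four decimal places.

-8.9460

Let M_i = s''(x_i). Step sizes h_i = 1, 2, 1, 3; slopes of the chords Δ_i = (y_(i+1) - y_i)/h_i = -8, -1/2, 6, 0.
  1·M_0 + 6·M_1 + 2·M_2 = 6(Δ_1 - Δ_0) = 45
  2·M_1 + 6·M_2 + 1·M_3 = 6(Δ_2 - Δ_1) = 39
  1·M_2 + 8·M_3 + 3·M_4 = 6(Δ_3 - Δ_2) = -36
Natural end conditions: M_0 = M_4 = 0.
Solving: M_0 = 0, M_1 = 1419/250, M_2 = 684/125, M_3 = -648/125, M_4 = 0.
On [0, 1], s'(x) = b_0 + 2c_0·x + 3d_0·x² with b_0 = Δ_0 - h_0(2M_0 + M_1)/6 = -4473/500, c_0 = M_0/2 = 0, d_0 = (M_1 - M_0)/(6h_0) = 473/500. So s'(0) = -4473/500.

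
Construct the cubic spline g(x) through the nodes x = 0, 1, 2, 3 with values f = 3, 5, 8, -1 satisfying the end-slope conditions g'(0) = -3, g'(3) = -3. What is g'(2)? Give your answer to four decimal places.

Write M_i for g''(x_i). With h_i = 1, 1, 1 and divided differences Δ_i = 2, 3, -9, the continuity of g' gives the tridiagonal system
  1·M_0 + 4·M_1 + 1·M_2 = 6(Δ_1 - Δ_0) = 6
  1·M_1 + 4·M_2 + 1·M_3 = 6(Δ_2 - Δ_1) = -72
Clamped end conditions give two more equations: 2h_0·M_0 + h_0·M_1 = 6(Δ_0 - g'(0)) = 30 and h_2·M_2 + 2h_2·M_3 = 6(g'(3) - Δ_2) = 36.
Hence M_0 = 62/5, M_1 = 26/5, M_2 = -136/5, M_3 = 158/5.
On [2, 3], g'(x) = b_2 + 2c_2·(x - 2) + 3d_2·(x - 2)² with b_2 = Δ_2 - h_2(2M_2 + M_3)/6 = -26/5, c_2 = M_2/2 = -68/5, d_2 = (M_3 - M_2)/(6h_2) = 49/5. So g'(2) = -26/5.

-5.2000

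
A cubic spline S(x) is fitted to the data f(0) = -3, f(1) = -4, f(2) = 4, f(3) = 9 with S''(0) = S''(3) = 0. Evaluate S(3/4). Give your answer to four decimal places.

Write σ_i for S''(x_i). With h_i = 1, 1, 1 and divided differences Δ_i = -1, 8, 5, the continuity of S' gives the tridiagonal system
  1·σ_0 + 4·σ_1 + 1·σ_2 = 6(Δ_1 - Δ_0) = 54
  1·σ_1 + 4·σ_2 + 1·σ_3 = 6(Δ_2 - Δ_1) = -18
Natural end conditions: σ_0 = σ_3 = 0.
Solving the tridiagonal system: σ_0 = 0, σ_1 = 78/5, σ_2 = -42/5, σ_3 = 0.
On [0, 1], S(x) = -3 - 18/5·x + 0·x² + 13/5·x³.
With x = 3/4: S(3/4) = -1473/320.

-4.6031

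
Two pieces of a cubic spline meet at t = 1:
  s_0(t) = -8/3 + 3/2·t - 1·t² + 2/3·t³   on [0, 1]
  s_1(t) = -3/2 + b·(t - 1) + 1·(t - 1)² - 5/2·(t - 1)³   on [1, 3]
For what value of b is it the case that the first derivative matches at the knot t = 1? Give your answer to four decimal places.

s_0'(t) = 3/2 - 2·t + 2·t², so s_0'(1) = 3/2. On the right, s_1'(1) = b, so b = 3/2.

1.5000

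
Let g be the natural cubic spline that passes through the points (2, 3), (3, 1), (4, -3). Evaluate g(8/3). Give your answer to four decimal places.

Let M_i = g''(x_i). Step sizes h_i = 1, 1; slopes of the chords Δ_i = (y_(i+1) - y_i)/h_i = -2, -4.
  1·M_0 + 4·M_1 + 1·M_2 = 6(Δ_1 - Δ_0) = -12
Natural end conditions: M_0 = M_2 = 0.
Forward elimination and back-substitution give M_0 = 0, M_1 = -3, M_2 = 0.
On [2, 3], g(x) = 3 - 3/2·(x - 2) + 0·(x - 2)² - 1/2·(x - 2)³.
With (x - 2) = 2/3: g(8/3) = 50/27.

1.8519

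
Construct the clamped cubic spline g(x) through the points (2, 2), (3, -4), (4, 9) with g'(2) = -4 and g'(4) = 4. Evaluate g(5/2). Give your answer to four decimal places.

-2.1563

Write m_i for g''(x_i). With h_i = 1, 1 and divided differences Δ_i = -6, 13, the continuity of g' gives the tridiagonal system
  1·m_0 + 4·m_1 + 1·m_2 = 6(Δ_1 - Δ_0) = 114
Clamped end conditions give two more equations: 2h_0·m_0 + h_0·m_1 = 6(Δ_0 - g'(2)) = -12 and h_1·m_1 + 2h_1·m_2 = 6(g'(4) - Δ_1) = -54.
Hence m_0 = -61/2, m_1 = 49, m_2 = -103/2.
On [2, 3], g(x) = 2 - 4·(x - 2) - 61/4·(x - 2)² + 53/4·(x - 2)³.
With (x - 2) = 1/2: g(5/2) = -69/32.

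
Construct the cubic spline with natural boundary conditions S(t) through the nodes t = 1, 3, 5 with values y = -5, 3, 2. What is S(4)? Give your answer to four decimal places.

3.3438

Write M_i for S''(x_i). With h_i = 2, 2 and divided differences Δ_i = 4, -1/2, the continuity of S' gives the tridiagonal system
  2·M_0 + 8·M_1 + 2·M_2 = 6(Δ_1 - Δ_0) = -27
Natural end conditions: M_0 = M_2 = 0.
Solving: M_0 = 0, M_1 = -27/8, M_2 = 0.
On [3, 5], S(t) = 3 + 7/4·(t - 3) - 27/16·(t - 3)² + 9/32·(t - 3)³.
With (t - 3) = 1: S(4) = 107/32.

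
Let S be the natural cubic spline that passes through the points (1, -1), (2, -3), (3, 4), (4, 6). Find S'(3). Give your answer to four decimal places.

5.8667

With σ_i denoting the second derivative at x_i, h_i = 1, 1, 1, and Δ_i = (y_(i+1) − y_i)/h_i = -2, 7, 2:
  1·σ_0 + 4·σ_1 + 1·σ_2 = 6(Δ_1 - Δ_0) = 54
  1·σ_1 + 4·σ_2 + 1·σ_3 = 6(Δ_2 - Δ_1) = -30
Natural end conditions: σ_0 = σ_3 = 0.
Solving the tridiagonal system: σ_0 = 0, σ_1 = 82/5, σ_2 = -58/5, σ_3 = 0.
On [3, 4], S'(t) = b_2 + 2c_2·(t - 3) + 3d_2·(t - 3)² with b_2 = Δ_2 - h_2(2σ_2 + σ_3)/6 = 88/15, c_2 = σ_2/2 = -29/5, d_2 = (σ_3 - σ_2)/(6h_2) = 29/15. So S'(3) = 88/15.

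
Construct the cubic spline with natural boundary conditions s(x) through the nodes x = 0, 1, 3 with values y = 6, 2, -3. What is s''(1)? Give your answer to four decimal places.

1.5000

Write m_i for s''(x_i). With h_i = 1, 2 and divided differences Δ_i = -4, -5/2, the continuity of s' gives the tridiagonal system
  1·m_0 + 6·m_1 + 2·m_2 = 6(Δ_1 - Δ_0) = 9
Natural end conditions: m_0 = m_2 = 0.
Solving: m_0 = 0, m_1 = 3/2, m_2 = 0.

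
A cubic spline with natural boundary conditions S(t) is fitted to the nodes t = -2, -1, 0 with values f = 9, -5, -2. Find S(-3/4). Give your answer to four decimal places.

-5.6445

Put m_i = S'' at the i-th knot. Here h = (1, 1) and Δ = (-14, 3), so the interior equations h_(i-1)·m_(i-1) + 2(h_(i-1)+h_i)·m_i + h_i·m_(i+1) = 6(Δ_i − Δ_(i-1)) read
  1·m_0 + 4·m_1 + 1·m_2 = 6(Δ_1 - Δ_0) = 102
Natural end conditions: m_0 = m_2 = 0.
Solving the tridiagonal system: m_0 = 0, m_1 = 51/2, m_2 = 0.
On [-1, 0], S(t) = -5 - 11/2·(t + 1) + 51/4·(t + 1)² - 17/4·(t + 1)³.
With (t + 1) = 1/4: S(-3/4) = -1445/256.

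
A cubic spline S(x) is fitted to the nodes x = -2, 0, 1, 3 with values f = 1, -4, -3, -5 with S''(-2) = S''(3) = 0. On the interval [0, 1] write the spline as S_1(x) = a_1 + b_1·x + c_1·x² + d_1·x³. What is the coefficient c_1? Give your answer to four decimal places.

Put M_i = S'' at the i-th knot. Here h = (2, 1, 2) and Δ = (-5/2, 1, -1), so the interior equations h_(i-1)·M_(i-1) + 2(h_(i-1)+h_i)·M_i + h_i·M_(i+1) = 6(Δ_i − Δ_(i-1)) read
  2·M_0 + 6·M_1 + 1·M_2 = 6(Δ_1 - Δ_0) = 21
  1·M_1 + 6·M_2 + 2·M_3 = 6(Δ_2 - Δ_1) = -12
Natural end conditions: M_0 = M_3 = 0.
Forward elimination and back-substitution give M_0 = 0, M_1 = 138/35, M_2 = -93/35, M_3 = 0.
On [0, 1], with S_1(x) = a_1 + b_1·x + c_1·x² + d_1·x³: c_1 = M_1/2 = 69/35, d_1 = (M_2 - M_1)/(6h_1) = -11/10, b_1 = Δ_1 - h_1(2M_1 + M_2)/6 = 9/70.

1.9714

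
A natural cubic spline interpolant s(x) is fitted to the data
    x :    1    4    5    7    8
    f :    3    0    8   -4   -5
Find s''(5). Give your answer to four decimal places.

-19.3440

With M_i denoting the second derivative at x_i, h_i = 3, 1, 2, 1, and Δ_i = (y_(i+1) − y_i)/h_i = -1, 8, -6, -1:
  3·M_0 + 8·M_1 + 1·M_2 = 6(Δ_1 - Δ_0) = 54
  1·M_1 + 6·M_2 + 2·M_3 = 6(Δ_2 - Δ_1) = -84
  2·M_2 + 6·M_3 + 1·M_4 = 6(Δ_3 - Δ_2) = 30
Natural end conditions: M_0 = M_4 = 0.
Hence M_0 = 0, M_1 = 1146/125, M_2 = -2418/125, M_3 = 1431/125, M_4 = 0.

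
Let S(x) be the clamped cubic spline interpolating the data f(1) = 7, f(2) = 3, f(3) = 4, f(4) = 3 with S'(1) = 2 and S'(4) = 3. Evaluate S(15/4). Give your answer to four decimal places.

Write M_i for S''(x_i). With h_i = 1, 1, 1 and divided differences Δ_i = -4, 1, -1, the continuity of S' gives the tridiagonal system
  1·M_0 + 4·M_1 + 1·M_2 = 6(Δ_1 - Δ_0) = 30
  1·M_1 + 4·M_2 + 1·M_3 = 6(Δ_2 - Δ_1) = -12
Clamped end conditions give two more equations: 2h_0·M_0 + h_0·M_1 = 6(Δ_0 - S'(1)) = -36 and h_2·M_2 + 2h_2·M_3 = 6(S'(4) - Δ_2) = 24.
Hence M_0 = -398/15, M_1 = 256/15, M_2 = -176/15, M_3 = 268/15.
On [3, 4], S(x) = 4 - 1/15·(x - 3) - 88/15·(x - 3)² + 74/15·(x - 3)³.
With (x - 3) = 3/4: S(15/4) = 437/160.

2.7313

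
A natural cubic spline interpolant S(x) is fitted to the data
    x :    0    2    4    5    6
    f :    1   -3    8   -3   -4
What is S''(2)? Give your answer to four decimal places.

11.5893

Write σ_i for S''(x_i). With h_i = 2, 2, 1, 1 and divided differences Δ_i = -2, 11/2, -11, -1, the continuity of S' gives the tridiagonal system
  2·σ_0 + 8·σ_1 + 2·σ_2 = 6(Δ_1 - Δ_0) = 45
  2·σ_1 + 6·σ_2 + 1·σ_3 = 6(Δ_2 - Δ_1) = -99
  1·σ_2 + 4·σ_3 + 1·σ_4 = 6(Δ_3 - Δ_2) = 60
Natural end conditions: σ_0 = σ_4 = 0.
Hence σ_0 = 0, σ_1 = 649/56, σ_2 = -167/7, σ_3 = 587/28, σ_4 = 0.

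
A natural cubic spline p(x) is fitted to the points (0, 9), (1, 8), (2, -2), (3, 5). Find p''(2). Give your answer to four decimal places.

Put m_i = p'' at the i-th knot. Here h = (1, 1, 1) and Δ = (-1, -10, 7), so the interior equations h_(i-1)·m_(i-1) + 2(h_(i-1)+h_i)·m_i + h_i·m_(i+1) = 6(Δ_i − Δ_(i-1)) read
  1·m_0 + 4·m_1 + 1·m_2 = 6(Δ_1 - Δ_0) = -54
  1·m_1 + 4·m_2 + 1·m_3 = 6(Δ_2 - Δ_1) = 102
Natural end conditions: m_0 = m_3 = 0.
Solving: m_0 = 0, m_1 = -106/5, m_2 = 154/5, m_3 = 0.

30.8000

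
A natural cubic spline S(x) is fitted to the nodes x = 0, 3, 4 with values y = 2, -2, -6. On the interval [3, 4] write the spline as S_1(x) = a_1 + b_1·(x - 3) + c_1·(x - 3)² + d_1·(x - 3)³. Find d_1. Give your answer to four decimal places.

Write σ_i for S''(x_i). With h_i = 3, 1 and divided differences Δ_i = -4/3, -4, the continuity of S' gives the tridiagonal system
  3·σ_0 + 8·σ_1 + 1·σ_2 = 6(Δ_1 - Δ_0) = -16
Natural end conditions: σ_0 = σ_2 = 0.
Forward elimination and back-substitution give σ_0 = 0, σ_1 = -2, σ_2 = 0.
On [3, 4], with S_1(x) = a_1 + b_1·(x - 3) + c_1·(x - 3)² + d_1·(x - 3)³: c_1 = σ_1/2 = -1, d_1 = (σ_2 - σ_1)/(6h_1) = 1/3, b_1 = Δ_1 - h_1(2σ_1 + σ_2)/6 = -10/3.

0.3333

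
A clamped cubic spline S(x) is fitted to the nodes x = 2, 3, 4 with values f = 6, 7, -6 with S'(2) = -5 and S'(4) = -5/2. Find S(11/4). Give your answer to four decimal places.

7.6113

With m_i denoting the second derivative at x_i, h_i = 1, 1, and Δ_i = (y_(i+1) − y_i)/h_i = 1, -13:
  1·m_0 + 4·m_1 + 1·m_2 = 6(Δ_1 - Δ_0) = -84
Clamped end conditions give two more equations: 2h_0·m_0 + h_0·m_1 = 6(Δ_0 - S'(2)) = 36 and h_1·m_1 + 2h_1·m_2 = 6(S'(4) - Δ_1) = 63.
Solving: m_0 = 161/4, m_1 = -89/2, m_2 = 215/4.
On [2, 3], S(x) = 6 - 5·(x - 2) + 161/8·(x - 2)² - 113/8·(x - 2)³.
With (x - 2) = 3/4: S(11/4) = 3897/512.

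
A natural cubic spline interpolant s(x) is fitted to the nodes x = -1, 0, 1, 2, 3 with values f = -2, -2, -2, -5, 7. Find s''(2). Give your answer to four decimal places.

25.3929

Write σ_i for s''(x_i). With h_i = 1, 1, 1, 1 and divided differences Δ_i = 0, 0, -3, 12, the continuity of s' gives the tridiagonal system
  1·σ_0 + 4·σ_1 + 1·σ_2 = 6(Δ_1 - Δ_0) = 0
  1·σ_1 + 4·σ_2 + 1·σ_3 = 6(Δ_2 - Δ_1) = -18
  1·σ_2 + 4·σ_3 + 1·σ_4 = 6(Δ_3 - Δ_2) = 90
Natural end conditions: σ_0 = σ_4 = 0.
Forward elimination and back-substitution give σ_0 = 0, σ_1 = 81/28, σ_2 = -81/7, σ_3 = 711/28, σ_4 = 0.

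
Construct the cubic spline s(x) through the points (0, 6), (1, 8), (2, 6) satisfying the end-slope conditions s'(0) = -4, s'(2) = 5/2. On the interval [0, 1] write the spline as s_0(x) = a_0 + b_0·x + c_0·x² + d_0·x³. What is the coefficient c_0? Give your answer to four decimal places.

Put σ_i = s'' at the i-th knot. Here h = (1, 1) and Δ = (2, -2), so the interior equations h_(i-1)·σ_(i-1) + 2(h_(i-1)+h_i)·σ_i + h_i·σ_(i+1) = 6(Δ_i − Δ_(i-1)) read
  1·σ_0 + 4·σ_1 + 1·σ_2 = 6(Δ_1 - Δ_0) = -24
Clamped end conditions give two more equations: 2h_0·σ_0 + h_0·σ_1 = 6(Δ_0 - s'(0)) = 36 and h_1·σ_1 + 2h_1·σ_2 = 6(s'(2) - Δ_1) = 27.
Forward elimination and back-substitution give σ_0 = 109/4, σ_1 = -37/2, σ_2 = 91/4.
On [0, 1], with s_0(x) = a_0 + b_0·x + c_0·x² + d_0·x³: c_0 = σ_0/2 = 109/8, d_0 = (σ_1 - σ_0)/(6h_0) = -61/8, b_0 = Δ_0 - h_0(2σ_0 + σ_1)/6 = -4.

13.6250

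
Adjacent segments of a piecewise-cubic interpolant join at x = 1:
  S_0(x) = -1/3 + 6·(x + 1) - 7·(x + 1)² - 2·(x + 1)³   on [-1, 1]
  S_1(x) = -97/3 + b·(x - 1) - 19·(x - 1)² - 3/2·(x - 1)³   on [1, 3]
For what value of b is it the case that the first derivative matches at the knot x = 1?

S_0'(x) = 6 - 14·(x + 1) - 6·(x + 1)², so S_0'(1) = -46. On the right, S_1'(1) = b, so b = -46.

-46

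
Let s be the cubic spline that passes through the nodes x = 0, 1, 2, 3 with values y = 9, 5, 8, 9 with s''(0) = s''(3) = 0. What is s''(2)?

Write M_i for s''(x_i). With h_i = 1, 1, 1 and divided differences Δ_i = -4, 3, 1, the continuity of s' gives the tridiagonal system
  1·M_0 + 4·M_1 + 1·M_2 = 6(Δ_1 - Δ_0) = 42
  1·M_1 + 4·M_2 + 1·M_3 = 6(Δ_2 - Δ_1) = -12
Natural end conditions: M_0 = M_3 = 0.
Solving: M_0 = 0, M_1 = 12, M_2 = -6, M_3 = 0.

-6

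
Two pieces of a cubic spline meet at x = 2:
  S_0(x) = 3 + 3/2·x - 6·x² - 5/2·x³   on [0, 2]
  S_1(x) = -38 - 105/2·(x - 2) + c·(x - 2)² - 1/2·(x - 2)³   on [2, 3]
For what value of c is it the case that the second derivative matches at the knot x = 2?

-21

S_0''(x) = -12 - 15·x, so S_0''(2) = -42. On the right, S_1''(2) = 2c, so c = -21.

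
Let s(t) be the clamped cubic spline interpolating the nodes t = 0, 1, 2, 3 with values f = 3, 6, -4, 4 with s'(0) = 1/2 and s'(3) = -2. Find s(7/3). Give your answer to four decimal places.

With M_i denoting the second derivative at x_i, h_i = 1, 1, 1, and Δ_i = (y_(i+1) − y_i)/h_i = 3, -10, 8:
  1·M_0 + 4·M_1 + 1·M_2 = 6(Δ_1 - Δ_0) = -78
  1·M_1 + 4·M_2 + 1·M_3 = 6(Δ_2 - Δ_1) = 108
Clamped end conditions give two more equations: 2h_0·M_0 + h_0·M_1 = 6(Δ_0 - s'(0)) = 15 and h_2·M_2 + 2h_2·M_3 = 6(s'(3) - Δ_2) = -60.
Hence M_0 = 404/15, M_1 = -583/15, M_2 = 758/15, M_3 = -829/15.
On [2, 3], s(t) = -4 + 11/30·(t - 2) + 379/15·(t - 2)² - 529/30·(t - 2)³.
With (t - 2) = 1/3: s(7/3) = -698/405.

-1.7235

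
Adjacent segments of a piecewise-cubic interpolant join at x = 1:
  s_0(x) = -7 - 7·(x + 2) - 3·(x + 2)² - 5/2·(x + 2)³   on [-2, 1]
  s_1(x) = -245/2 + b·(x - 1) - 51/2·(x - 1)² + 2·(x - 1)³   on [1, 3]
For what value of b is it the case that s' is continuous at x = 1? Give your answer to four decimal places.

-92.5000

s_0'(x) = -7 - 6·(x + 2) - 15/2·(x + 2)², so s_0'(1) = -185/2. On the right, s_1'(1) = b, so b = -185/2.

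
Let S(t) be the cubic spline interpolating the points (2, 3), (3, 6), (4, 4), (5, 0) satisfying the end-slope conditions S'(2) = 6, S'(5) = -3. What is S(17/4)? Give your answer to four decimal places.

2.9813

Put σ_i = S'' at the i-th knot. Here h = (1, 1, 1) and Δ = (3, -2, -4), so the interior equations h_(i-1)·σ_(i-1) + 2(h_(i-1)+h_i)·σ_i + h_i·σ_(i+1) = 6(Δ_i − Δ_(i-1)) read
  1·σ_0 + 4·σ_1 + 1·σ_2 = 6(Δ_1 - Δ_0) = -30
  1·σ_1 + 4·σ_2 + 1·σ_3 = 6(Δ_2 - Δ_1) = -12
Clamped end conditions give two more equations: 2h_0·σ_0 + h_0·σ_1 = 6(Δ_0 - S'(2)) = -18 and h_2·σ_2 + 2h_2·σ_3 = 6(S'(5) - Δ_2) = 6.
Forward elimination and back-substitution give σ_0 = -32/5, σ_1 = -26/5, σ_2 = -14/5, σ_3 = 22/5.
On [4, 5], S(t) = 4 - 19/5·(t - 4) - 7/5·(t - 4)² + 6/5·(t - 4)³.
With (t - 4) = 1/4: S(17/4) = 477/160.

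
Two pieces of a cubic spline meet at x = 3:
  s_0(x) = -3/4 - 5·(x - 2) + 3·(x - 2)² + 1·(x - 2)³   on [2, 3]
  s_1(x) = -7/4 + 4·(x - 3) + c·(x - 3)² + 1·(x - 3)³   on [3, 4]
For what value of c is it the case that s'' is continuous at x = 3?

6

s_0''(x) = 6 + 6·(x - 2), so s_0''(3) = 12. On the right, s_1''(3) = 2c, so c = 6.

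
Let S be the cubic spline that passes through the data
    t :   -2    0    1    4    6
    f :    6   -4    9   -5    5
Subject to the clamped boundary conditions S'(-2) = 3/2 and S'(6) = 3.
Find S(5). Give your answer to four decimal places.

Write M_i for S''(x_i). With h_i = 2, 1, 3, 2 and divided differences Δ_i = -5, 13, -14/3, 5, the continuity of S' gives the tridiagonal system
  2·M_0 + 6·M_1 + 1·M_2 = 6(Δ_1 - Δ_0) = 108
  1·M_1 + 8·M_2 + 3·M_3 = 6(Δ_2 - Δ_1) = -106
  3·M_2 + 10·M_3 + 2·M_4 = 6(Δ_3 - Δ_2) = 58
Clamped end conditions give two more equations: 2h_0·M_0 + h_0·M_1 = 6(Δ_0 - S'(-2)) = -39 and h_3·M_3 + 2h_3·M_4 = 6(S'(6) - Δ_3) = -12.
Hence M_0 = -10097/408, M_1 = 6119/204, M_2 = -4585/204, M_3 = 993/68, M_4 = -1401/136.
On [4, 6], S(t) = -5 - 177/136·(t - 4) + 993/136·(t - 4)² - 1129/544·(t - 4)³.
With (t - 4) = 1: S(5) = -585/544.

-1.0754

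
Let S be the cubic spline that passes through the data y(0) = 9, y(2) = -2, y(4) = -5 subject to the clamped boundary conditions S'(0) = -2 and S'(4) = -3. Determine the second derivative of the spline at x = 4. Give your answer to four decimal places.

-5.5000

Write M_i for S''(x_i). With h_i = 2, 2 and divided differences Δ_i = -11/2, -3/2, the continuity of S' gives the tridiagonal system
  2·M_0 + 8·M_1 + 2·M_2 = 6(Δ_1 - Δ_0) = 24
Clamped end conditions give two more equations: 2h_0·M_0 + h_0·M_1 = 6(Δ_0 - S'(0)) = -21 and h_1·M_1 + 2h_1·M_2 = 6(S'(4) - Δ_1) = -9.
Solving the tridiagonal system: M_0 = -17/2, M_1 = 13/2, M_2 = -11/2.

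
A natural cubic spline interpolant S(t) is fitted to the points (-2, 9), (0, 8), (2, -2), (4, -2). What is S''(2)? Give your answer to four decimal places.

Let M_i = S''(x_i). Step sizes h_i = 2, 2, 2; slopes of the chords Δ_i = (y_(i+1) - y_i)/h_i = -1/2, -5, 0.
  2·M_0 + 8·M_1 + 2·M_2 = 6(Δ_1 - Δ_0) = -27
  2·M_1 + 8·M_2 + 2·M_3 = 6(Δ_2 - Δ_1) = 30
Natural end conditions: M_0 = M_3 = 0.
Hence M_0 = 0, M_1 = -23/5, M_2 = 49/10, M_3 = 0.

4.9000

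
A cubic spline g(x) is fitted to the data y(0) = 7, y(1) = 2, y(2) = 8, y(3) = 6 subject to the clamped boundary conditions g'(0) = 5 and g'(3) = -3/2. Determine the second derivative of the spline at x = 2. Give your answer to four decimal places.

-23.9333

Let M_i = g''(x_i). Step sizes h_i = 1, 1, 1; slopes of the chords Δ_i = (y_(i+1) - y_i)/h_i = -5, 6, -2.
  1·M_0 + 4·M_1 + 1·M_2 = 6(Δ_1 - Δ_0) = 66
  1·M_1 + 4·M_2 + 1·M_3 = 6(Δ_2 - Δ_1) = -48
Clamped end conditions give two more equations: 2h_0·M_0 + h_0·M_1 = 6(Δ_0 - g'(0)) = -60 and h_2·M_2 + 2h_2·M_3 = 6(g'(3) - Δ_2) = 3.
Hence M_0 = -707/15, M_1 = 514/15, M_2 = -359/15, M_3 = 202/15.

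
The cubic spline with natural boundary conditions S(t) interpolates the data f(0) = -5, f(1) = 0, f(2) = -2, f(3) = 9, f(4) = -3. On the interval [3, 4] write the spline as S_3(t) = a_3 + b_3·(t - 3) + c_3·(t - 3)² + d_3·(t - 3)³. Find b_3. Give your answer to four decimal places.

2.4286

With σ_i denoting the second derivative at x_i, h_i = 1, 1, 1, 1, and Δ_i = (y_(i+1) − y_i)/h_i = 5, -2, 11, -12:
  1·σ_0 + 4·σ_1 + 1·σ_2 = 6(Δ_1 - Δ_0) = -42
  1·σ_1 + 4·σ_2 + 1·σ_3 = 6(Δ_2 - Δ_1) = 78
  1·σ_2 + 4·σ_3 + 1·σ_4 = 6(Δ_3 - Δ_2) = -138
Natural end conditions: σ_0 = σ_4 = 0.
Hence σ_0 = 0, σ_1 = -135/7, σ_2 = 246/7, σ_3 = -303/7, σ_4 = 0.
On [3, 4], with S_3(t) = a_3 + b_3·(t - 3) + c_3·(t - 3)² + d_3·(t - 3)³: c_3 = σ_3/2 = -303/14, d_3 = (σ_4 - σ_3)/(6h_3) = 101/14, b_3 = Δ_3 - h_3(2σ_3 + σ_4)/6 = 17/7.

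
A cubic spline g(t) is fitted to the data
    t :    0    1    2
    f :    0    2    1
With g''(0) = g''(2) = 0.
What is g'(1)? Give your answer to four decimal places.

0.5000

Put M_i = g'' at the i-th knot. Here h = (1, 1) and Δ = (2, -1), so the interior equations h_(i-1)·M_(i-1) + 2(h_(i-1)+h_i)·M_i + h_i·M_(i+1) = 6(Δ_i − Δ_(i-1)) read
  1·M_0 + 4·M_1 + 1·M_2 = 6(Δ_1 - Δ_0) = -18
Natural end conditions: M_0 = M_2 = 0.
Solving: M_0 = 0, M_1 = -9/2, M_2 = 0.
On [1, 2], g'(t) = b_1 + 2c_1·(t - 1) + 3d_1·(t - 1)² with b_1 = Δ_1 - h_1(2M_1 + M_2)/6 = 1/2, c_1 = M_1/2 = -9/4, d_1 = (M_2 - M_1)/(6h_1) = 3/4. So g'(1) = 1/2.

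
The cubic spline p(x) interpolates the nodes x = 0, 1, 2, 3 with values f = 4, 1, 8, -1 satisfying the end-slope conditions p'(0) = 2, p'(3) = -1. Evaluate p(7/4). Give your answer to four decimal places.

With M_i denoting the second derivative at x_i, h_i = 1, 1, 1, and Δ_i = (y_(i+1) − y_i)/h_i = -3, 7, -9:
  1·M_0 + 4·M_1 + 1·M_2 = 6(Δ_1 - Δ_0) = 60
  1·M_1 + 4·M_2 + 1·M_3 = 6(Δ_2 - Δ_1) = -96
Clamped end conditions give two more equations: 2h_0·M_0 + h_0·M_1 = 6(Δ_0 - p'(0)) = -30 and h_2·M_2 + 2h_2·M_3 = 6(p'(3) - Δ_2) = 48.
Solving: M_0 = -32, M_1 = 34, M_2 = -44, M_3 = 46.
On [1, 2], p(x) = 1 + 3·(x - 1) + 17·(x - 1)² - 13·(x - 1)³.
With (x - 1) = 3/4: p(7/4) = 469/64.

7.3281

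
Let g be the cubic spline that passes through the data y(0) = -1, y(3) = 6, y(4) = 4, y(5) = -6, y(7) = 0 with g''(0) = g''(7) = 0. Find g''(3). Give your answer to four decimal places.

-1.3034

Write m_i for g''(x_i). With h_i = 3, 1, 1, 2 and divided differences Δ_i = 7/3, -2, -10, 3, the continuity of g' gives the tridiagonal system
  3·m_0 + 8·m_1 + 1·m_2 = 6(Δ_1 - Δ_0) = -26
  1·m_1 + 4·m_2 + 1·m_3 = 6(Δ_2 - Δ_1) = -48
  1·m_2 + 6·m_3 + 2·m_4 = 6(Δ_3 - Δ_2) = 78
Natural end conditions: m_0 = m_4 = 0.
Solving the tridiagonal system: m_0 = 0, m_1 = -116/89, m_2 = -1386/89, m_3 = 1388/89, m_4 = 0.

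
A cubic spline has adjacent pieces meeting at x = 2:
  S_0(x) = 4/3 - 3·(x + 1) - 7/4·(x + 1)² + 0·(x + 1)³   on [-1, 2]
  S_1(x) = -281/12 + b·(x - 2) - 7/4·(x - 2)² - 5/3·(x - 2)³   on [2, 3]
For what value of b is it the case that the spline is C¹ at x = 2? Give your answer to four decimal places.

-13.5000

S_0'(x) = -3 - 7/2·(x + 1) + 0·(x + 1)², so S_0'(2) = -27/2. On the right, S_1'(2) = b, so b = -27/2.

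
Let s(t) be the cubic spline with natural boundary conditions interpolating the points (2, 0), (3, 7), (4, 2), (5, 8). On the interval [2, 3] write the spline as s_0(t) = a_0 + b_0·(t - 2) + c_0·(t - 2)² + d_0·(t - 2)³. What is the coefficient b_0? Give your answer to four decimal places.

Let M_i = s''(x_i). Step sizes h_i = 1, 1, 1; slopes of the chords Δ_i = (y_(i+1) - y_i)/h_i = 7, -5, 6.
  1·M_0 + 4·M_1 + 1·M_2 = 6(Δ_1 - Δ_0) = -72
  1·M_1 + 4·M_2 + 1·M_3 = 6(Δ_2 - Δ_1) = 66
Natural end conditions: M_0 = M_3 = 0.
Solving: M_0 = 0, M_1 = -118/5, M_2 = 112/5, M_3 = 0.
On [2, 3], with s_0(t) = a_0 + b_0·(t - 2) + c_0·(t - 2)² + d_0·(t - 2)³: c_0 = M_0/2 = 0, d_0 = (M_1 - M_0)/(6h_0) = -59/15, b_0 = Δ_0 - h_0(2M_0 + M_1)/6 = 164/15.

10.9333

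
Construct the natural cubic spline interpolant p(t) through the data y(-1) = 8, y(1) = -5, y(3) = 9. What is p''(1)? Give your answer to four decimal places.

10.1250

With M_i denoting the second derivative at x_i, h_i = 2, 2, and Δ_i = (y_(i+1) − y_i)/h_i = -13/2, 7:
  2·M_0 + 8·M_1 + 2·M_2 = 6(Δ_1 - Δ_0) = 81
Natural end conditions: M_0 = M_2 = 0.
Solving: M_0 = 0, M_1 = 81/8, M_2 = 0.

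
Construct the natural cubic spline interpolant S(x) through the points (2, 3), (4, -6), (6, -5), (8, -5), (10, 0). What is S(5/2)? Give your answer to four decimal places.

With m_i denoting the second derivative at x_i, h_i = 2, 2, 2, 2, and Δ_i = (y_(i+1) − y_i)/h_i = -9/2, 1/2, 0, 5/2:
  2·m_0 + 8·m_1 + 2·m_2 = 6(Δ_1 - Δ_0) = 30
  2·m_1 + 8·m_2 + 2·m_3 = 6(Δ_2 - Δ_1) = -3
  2·m_2 + 8·m_3 + 2·m_4 = 6(Δ_3 - Δ_2) = 15
Natural end conditions: m_0 = m_4 = 0.
Hence m_0 = 0, m_1 = 477/112, m_2 = -57/28, m_3 = 267/112, m_4 = 0.
On [2, 4], S(x) = 3 - 663/112·(x - 2) + 0·(x - 2)² + 159/448·(x - 2)³.
With (x - 2) = 1/2: S(5/2) = 303/3584.

0.0845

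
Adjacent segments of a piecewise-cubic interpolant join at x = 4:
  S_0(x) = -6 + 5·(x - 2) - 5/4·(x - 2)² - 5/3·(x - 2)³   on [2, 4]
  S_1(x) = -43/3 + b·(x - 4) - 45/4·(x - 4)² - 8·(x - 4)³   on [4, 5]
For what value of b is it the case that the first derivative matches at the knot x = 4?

S_0'(x) = 5 - 5/2·(x - 2) - 5·(x - 2)², so S_0'(4) = -20. On the right, S_1'(4) = b, so b = -20.

-20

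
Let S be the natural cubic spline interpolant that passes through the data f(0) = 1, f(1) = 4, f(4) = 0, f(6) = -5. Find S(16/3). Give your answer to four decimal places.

With M_i denoting the second derivative at x_i, h_i = 1, 3, 2, and Δ_i = (y_(i+1) − y_i)/h_i = 3, -4/3, -5/2:
  1·M_0 + 8·M_1 + 3·M_2 = 6(Δ_1 - Δ_0) = -26
  3·M_1 + 10·M_2 + 2·M_3 = 6(Δ_2 - Δ_1) = -7
Natural end conditions: M_0 = M_3 = 0.
Solving the tridiagonal system: M_0 = 0, M_1 = -239/71, M_2 = 22/71, M_3 = 0.
On [4, 6], S(t) = 0 - 1153/426·(t - 4) + 11/71·(t - 4)² - 11/426·(t - 4)³.
With (t - 4) = 4/3: S(16/3) = -19522/5751.

-3.3945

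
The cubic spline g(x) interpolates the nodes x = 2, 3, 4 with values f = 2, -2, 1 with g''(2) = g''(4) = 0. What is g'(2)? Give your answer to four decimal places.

-5.7500

With M_i denoting the second derivative at x_i, h_i = 1, 1, and Δ_i = (y_(i+1) − y_i)/h_i = -4, 3:
  1·M_0 + 4·M_1 + 1·M_2 = 6(Δ_1 - Δ_0) = 42
Natural end conditions: M_0 = M_2 = 0.
Solving: M_0 = 0, M_1 = 21/2, M_2 = 0.
On [2, 3], g'(x) = b_0 + 2c_0·(x - 2) + 3d_0·(x - 2)² with b_0 = Δ_0 - h_0(2M_0 + M_1)/6 = -23/4, c_0 = M_0/2 = 0, d_0 = (M_1 - M_0)/(6h_0) = 7/4. So g'(2) = -23/4.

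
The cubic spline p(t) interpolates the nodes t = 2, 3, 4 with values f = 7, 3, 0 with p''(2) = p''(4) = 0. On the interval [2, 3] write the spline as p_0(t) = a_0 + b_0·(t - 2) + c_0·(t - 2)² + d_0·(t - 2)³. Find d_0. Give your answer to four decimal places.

0.2500

With M_i denoting the second derivative at x_i, h_i = 1, 1, and Δ_i = (y_(i+1) − y_i)/h_i = -4, -3:
  1·M_0 + 4·M_1 + 1·M_2 = 6(Δ_1 - Δ_0) = 6
Natural end conditions: M_0 = M_2 = 0.
Solving the tridiagonal system: M_0 = 0, M_1 = 3/2, M_2 = 0.
On [2, 3], with p_0(t) = a_0 + b_0·(t - 2) + c_0·(t - 2)² + d_0·(t - 2)³: c_0 = M_0/2 = 0, d_0 = (M_1 - M_0)/(6h_0) = 1/4, b_0 = Δ_0 - h_0(2M_0 + M_1)/6 = -17/4.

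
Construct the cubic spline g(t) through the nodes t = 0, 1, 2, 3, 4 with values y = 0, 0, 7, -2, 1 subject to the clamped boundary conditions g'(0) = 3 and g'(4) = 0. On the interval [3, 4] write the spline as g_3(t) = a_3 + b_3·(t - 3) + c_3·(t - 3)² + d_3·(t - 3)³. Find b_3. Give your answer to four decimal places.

With m_i denoting the second derivative at x_i, h_i = 1, 1, 1, 1, and Δ_i = (y_(i+1) − y_i)/h_i = 0, 7, -9, 3:
  1·m_0 + 4·m_1 + 1·m_2 = 6(Δ_1 - Δ_0) = 42
  1·m_1 + 4·m_2 + 1·m_3 = 6(Δ_2 - Δ_1) = -96
  1·m_2 + 4·m_3 + 1·m_4 = 6(Δ_3 - Δ_2) = 72
Clamped end conditions give two more equations: 2h_0·m_0 + h_0·m_1 = 6(Δ_0 - g'(0)) = -18 and h_3·m_3 + 2h_3·m_4 = 6(g'(4) - Δ_3) = -18.
Hence m_0 = -153/7, m_1 = 180/7, m_2 = -39, m_3 = 240/7, m_4 = -183/7.
On [3, 4], with g_3(t) = a_3 + b_3·(t - 3) + c_3·(t - 3)² + d_3·(t - 3)³: c_3 = m_3/2 = 120/7, d_3 = (m_4 - m_3)/(6h_3) = -141/14, b_3 = Δ_3 - h_3(2m_3 + m_4)/6 = -57/14.

-4.0714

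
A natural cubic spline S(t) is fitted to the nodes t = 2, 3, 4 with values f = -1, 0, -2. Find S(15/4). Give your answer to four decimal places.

-1.3242

With σ_i denoting the second derivative at x_i, h_i = 1, 1, and Δ_i = (y_(i+1) − y_i)/h_i = 1, -2:
  1·σ_0 + 4·σ_1 + 1·σ_2 = 6(Δ_1 - Δ_0) = -18
Natural end conditions: σ_0 = σ_2 = 0.
Hence σ_0 = 0, σ_1 = -9/2, σ_2 = 0.
On [3, 4], S(t) = 0 - 1/2·(t - 3) - 9/4·(t - 3)² + 3/4·(t - 3)³.
With (t - 3) = 3/4: S(15/4) = -339/256.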